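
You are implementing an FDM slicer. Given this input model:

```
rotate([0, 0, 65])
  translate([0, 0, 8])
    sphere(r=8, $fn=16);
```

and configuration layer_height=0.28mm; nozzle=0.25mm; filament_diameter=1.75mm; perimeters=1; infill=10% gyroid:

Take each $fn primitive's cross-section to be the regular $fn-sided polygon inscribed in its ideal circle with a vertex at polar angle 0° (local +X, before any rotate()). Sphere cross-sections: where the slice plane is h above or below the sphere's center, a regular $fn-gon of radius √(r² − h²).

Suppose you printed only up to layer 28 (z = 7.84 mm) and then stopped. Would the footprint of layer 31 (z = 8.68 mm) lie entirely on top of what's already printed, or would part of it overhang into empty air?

entirely on top

Compare the two slices. At z = 7.84: the r=8 sphere contributes a regular 16-gon of circumradius √(8²−0.16²) = 7.998 (area = (16/2)·7.998²·sin(360°/16) = 195.86 mm²); (whole slice rotated 65° about Z — lengths, areas and connectivity unchanged). At z = 8.68: the r=8 sphere slices to a regular 16-gon of circumradius 7.971 (√(r²−h²) with h=0.68 from center) (area = (16/2)·7.971²·sin(360°/16) = 194.52 mm²); (whole slice rotated 65° about Z — lengths, areas and connectivity unchanged). Checking containment: the cross-section at z = 8.68 is a subset of the cross-section at z = 7.84.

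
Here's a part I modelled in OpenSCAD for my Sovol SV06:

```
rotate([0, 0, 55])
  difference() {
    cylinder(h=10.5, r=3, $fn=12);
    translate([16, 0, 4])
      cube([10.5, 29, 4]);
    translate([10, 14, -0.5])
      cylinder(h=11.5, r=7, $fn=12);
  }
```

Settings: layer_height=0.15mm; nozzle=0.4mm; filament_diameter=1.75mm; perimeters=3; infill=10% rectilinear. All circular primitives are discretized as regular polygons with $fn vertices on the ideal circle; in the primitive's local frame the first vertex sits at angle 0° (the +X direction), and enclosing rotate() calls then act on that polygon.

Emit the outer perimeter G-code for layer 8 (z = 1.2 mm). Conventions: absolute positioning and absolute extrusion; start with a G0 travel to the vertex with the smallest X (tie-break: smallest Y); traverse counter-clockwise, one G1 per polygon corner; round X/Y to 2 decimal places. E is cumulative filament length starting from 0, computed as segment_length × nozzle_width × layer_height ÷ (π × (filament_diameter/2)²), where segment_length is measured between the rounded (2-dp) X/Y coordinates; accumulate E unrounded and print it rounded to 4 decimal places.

G0 X-2.99 Y0.26 Z1.20
G1 X-2.72 Y-1.27 E0.0388
G1 X-1.72 Y-2.46 E0.0775
G1 X-0.26 Y-2.99 E0.1163
G1 X1.27 Y-2.72 E0.1550
G1 X2.46 Y-1.72 E0.1938
G1 X2.99 Y-0.26 E0.2326
G1 X2.72 Y1.27 E0.2713
G1 X1.72 Y2.46 E0.3101
G1 X0.26 Y2.99 E0.3488
G1 X-1.27 Y2.72 E0.3876
G1 X-2.46 Y1.72 E0.4264
G1 X-2.99 Y0.26 E0.4651

At z = 1.2 mm: the r=3 cylinder contributes a regular 12-gon of circumradius 3; the cube at (16, 0) is not intersected at this z (z outside [4, 8]); the r=7 cylinder at (10, 14) gives a regular 12-gon of circumradius 7 (constant along its height); After the difference (first − rest): starting from the r=3 cylinder, the r=7 cylinder at (10, 14) misses the remaining region (no effect) — 1 connected region; (whole slice rotated 55° about Z — lengths, areas and connectivity unchanged). The outline is a single polygon with 12 vertices. Extrusion per mm of travel: 0.4 × 0.15 / (π × 0.875²) = 0.024945. Accumulating E over each segment gives final E = 0.4651.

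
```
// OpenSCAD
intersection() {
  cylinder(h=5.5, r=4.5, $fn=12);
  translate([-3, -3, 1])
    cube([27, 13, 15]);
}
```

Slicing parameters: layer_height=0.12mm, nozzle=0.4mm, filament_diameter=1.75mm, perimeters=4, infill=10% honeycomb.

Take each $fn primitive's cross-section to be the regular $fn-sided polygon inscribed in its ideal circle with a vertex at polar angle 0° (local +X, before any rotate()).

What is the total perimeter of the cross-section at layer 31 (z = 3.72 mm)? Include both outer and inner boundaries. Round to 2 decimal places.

At z = 3.72 mm: the cylinder: section is a regular 12-gon, circumradius r=4.5 (perimeter = 2·12·4.500·sin(180°/12) = 27.95 mm); the cube at (-3, -3) (footprint 27×13) is included at this height (perimeter 80.00 mm); Taking the intersection: the 27×13 cube at (-3, -3) partially overlaps the r=4.5 cylinder; clipping to the common part keeps 48.36 mm² — boundary = 26.06 mm. Overall, the cross-section is a single solid region. Total boundary length (outer) = 26.06 mm.

26.06 mm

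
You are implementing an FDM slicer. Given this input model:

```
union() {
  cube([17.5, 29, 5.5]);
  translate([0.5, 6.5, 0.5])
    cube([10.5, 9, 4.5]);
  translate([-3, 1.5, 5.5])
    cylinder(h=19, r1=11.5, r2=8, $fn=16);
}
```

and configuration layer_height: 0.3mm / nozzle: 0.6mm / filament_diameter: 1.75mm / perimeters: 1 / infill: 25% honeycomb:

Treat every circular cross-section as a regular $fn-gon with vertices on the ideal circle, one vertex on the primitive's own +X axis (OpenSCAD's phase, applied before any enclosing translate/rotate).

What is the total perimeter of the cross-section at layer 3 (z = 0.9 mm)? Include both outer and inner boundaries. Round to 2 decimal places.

At z = 0.9 mm: the cube (footprint 17.5×29) is included at this height (perimeter 93.00 mm); the cube at (0.5, 6.5) is present — its section is the full 10.5×9 rectangle (perimeter 39.00 mm); the cone at (-3, 1.5) is absent (z outside [5.5, 24.5]); Taking the union: the 10.5×9 cube at (0.5, 6.5) lies entirely inside the 17.5×29 cube, so the union is just the 17.5×29 cube — boundary = 93.00 mm. Overall, the cross-section is a single solid region. Total boundary length (outer) = 93.00 mm.

93.00 mm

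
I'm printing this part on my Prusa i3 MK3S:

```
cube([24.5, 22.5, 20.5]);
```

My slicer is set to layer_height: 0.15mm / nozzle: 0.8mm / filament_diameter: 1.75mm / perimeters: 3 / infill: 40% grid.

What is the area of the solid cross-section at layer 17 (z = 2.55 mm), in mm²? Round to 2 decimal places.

At z = 2.55 mm: the 24.5×22.5 cube contributes its full rectangle (area 551.25 mm²). Overall, the cross-section is a single solid region. Net area = 551.25 mm².

551.25 mm²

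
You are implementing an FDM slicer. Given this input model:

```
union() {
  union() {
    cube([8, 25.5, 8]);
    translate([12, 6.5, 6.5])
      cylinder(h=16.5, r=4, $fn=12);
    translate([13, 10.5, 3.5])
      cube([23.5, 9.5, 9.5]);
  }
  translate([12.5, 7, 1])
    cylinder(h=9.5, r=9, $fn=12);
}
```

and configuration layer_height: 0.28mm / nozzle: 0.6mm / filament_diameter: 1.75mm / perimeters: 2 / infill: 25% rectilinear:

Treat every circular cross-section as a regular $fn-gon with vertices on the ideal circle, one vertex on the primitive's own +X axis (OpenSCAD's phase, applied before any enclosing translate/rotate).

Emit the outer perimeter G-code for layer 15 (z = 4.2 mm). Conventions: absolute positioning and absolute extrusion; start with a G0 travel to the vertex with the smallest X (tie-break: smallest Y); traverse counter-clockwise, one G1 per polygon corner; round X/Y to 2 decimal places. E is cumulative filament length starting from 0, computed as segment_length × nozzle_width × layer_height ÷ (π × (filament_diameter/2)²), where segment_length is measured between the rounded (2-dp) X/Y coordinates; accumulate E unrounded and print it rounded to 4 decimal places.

At z = 4.2 mm: the cube is present — its section is the full 8×25.5 rectangle; the cylinder at (12, 6.5) is absent (z outside [6.5, 23]); the cube at (13, 10.5) (footprint 23.5×9.5) is included at this height; Taking the union: the 2 present regions are separate (no shared area or edge), so areas and boundary lengths simply add and each stays a separate island — 2 connected regions; the r=9 cylinder at (12.5, 7) gives a regular 12-gon of circumradius 9 (constant along its height); Merging all regions: the regions partially overlap (shared area 73.79 mm²), so overlapping operands fuse into one piece — 1 connected region. The outline is a single polygon with 16 vertices. Extrusion per mm of travel: 0.6 × 0.28 / (π × 0.875²) = 0.069846. Accumulating E over each segment gives final E = 9.2923.

G0 X0.00 Y0.00 Z4.20
G1 X7.21 Y0.00 E0.5036
G1 X8.00 Y-0.79 E0.5816
G1 X12.50 Y-2.00 E0.9071
G1 X17.00 Y-0.79 E1.2326
G1 X20.29 Y2.50 E1.5575
G1 X21.50 Y7.00 E1.8830
G1 X20.56 Y10.50 E2.1361
G1 X36.50 Y10.50 E3.2495
G1 X36.50 Y20.00 E3.9130
G1 X13.00 Y20.00 E5.5544
G1 X13.00 Y15.87 E5.8429
G1 X12.50 Y16.00 E5.8790
G1 X8.00 Y14.79 E6.2044
G1 X8.00 Y25.50 E6.9525
G1 X0.00 Y25.50 E7.5113
G1 X0.00 Y0.00 E9.2923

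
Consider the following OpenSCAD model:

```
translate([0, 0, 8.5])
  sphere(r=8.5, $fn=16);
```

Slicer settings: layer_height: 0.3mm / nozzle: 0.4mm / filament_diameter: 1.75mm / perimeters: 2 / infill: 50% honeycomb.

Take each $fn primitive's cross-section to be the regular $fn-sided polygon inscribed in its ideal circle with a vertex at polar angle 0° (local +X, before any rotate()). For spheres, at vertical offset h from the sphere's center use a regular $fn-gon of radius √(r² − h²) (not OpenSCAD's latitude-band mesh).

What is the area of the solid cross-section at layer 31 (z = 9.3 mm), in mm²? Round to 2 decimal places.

At z = 9.3 mm: the sphere: section is a regular 16-gon, circumradius = √(r²−h²) = √(8.5²−0.8²) = 8.462 (area = (16/2)·8.462²·sin(360°/16) = 219.23 mm²). Overall, the cross-section is a single solid region. Net area = 219.23 mm².

219.23 mm²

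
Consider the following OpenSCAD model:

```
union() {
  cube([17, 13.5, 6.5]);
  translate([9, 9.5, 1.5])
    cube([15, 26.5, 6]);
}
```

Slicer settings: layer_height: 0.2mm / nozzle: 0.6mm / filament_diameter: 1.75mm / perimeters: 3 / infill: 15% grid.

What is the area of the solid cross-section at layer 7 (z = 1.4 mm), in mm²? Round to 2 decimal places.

229.50 mm²

At z = 1.4 mm: the 17×13.5 cube contributes its full rectangle (area 229.50 mm²); the cube at (9, 9.5) is not intersected at this z (z outside [1.5, 7.5]); Merging all regions: only the 17×13.5 cube is present, so the union is just that shape — area = 229.50 mm². Overall, the cross-section is a single solid region. Net area = 229.50 mm².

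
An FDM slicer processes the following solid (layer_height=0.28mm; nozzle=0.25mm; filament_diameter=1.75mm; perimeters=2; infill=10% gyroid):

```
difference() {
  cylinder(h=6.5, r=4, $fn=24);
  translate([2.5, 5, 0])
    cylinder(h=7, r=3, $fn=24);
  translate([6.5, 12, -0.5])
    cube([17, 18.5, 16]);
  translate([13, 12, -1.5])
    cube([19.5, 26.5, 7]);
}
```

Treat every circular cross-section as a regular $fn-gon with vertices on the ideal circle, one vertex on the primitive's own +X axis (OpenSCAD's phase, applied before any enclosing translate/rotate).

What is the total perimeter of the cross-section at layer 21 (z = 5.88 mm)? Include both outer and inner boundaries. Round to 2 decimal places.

At z = 5.88 mm: the cylinder: section is a regular 24-gon, circumradius r=4 (perimeter = 2·24·4.000·sin(180°/24) = 25.06 mm); the cylinder at (2.5, 5): section is a regular 24-gon, circumradius r=3 (perimeter = 2·24·3.000·sin(180°/24) = 18.80 mm); the cube at (6.5, 12) is present — its section is the full 17×18.5 rectangle (perimeter 71.00 mm); the cube at (13, 12) is absent (z outside [-1.5, 5.5]); Taking the first minus the rest: starting from the r=4 cylinder, the r=3 cylinder at (2.5, 5) partially overlaps it — only the 3.82 mm² overlap (of its 27.95 mm²) is removed, clipping the outline; the 17×18.5 cube at (6.5, 12) misses the remaining region (no effect) — boundary = 25.27 mm. Overall, the cross-section is a single solid region. Total boundary length (outer) = 25.27 mm.

25.27 mm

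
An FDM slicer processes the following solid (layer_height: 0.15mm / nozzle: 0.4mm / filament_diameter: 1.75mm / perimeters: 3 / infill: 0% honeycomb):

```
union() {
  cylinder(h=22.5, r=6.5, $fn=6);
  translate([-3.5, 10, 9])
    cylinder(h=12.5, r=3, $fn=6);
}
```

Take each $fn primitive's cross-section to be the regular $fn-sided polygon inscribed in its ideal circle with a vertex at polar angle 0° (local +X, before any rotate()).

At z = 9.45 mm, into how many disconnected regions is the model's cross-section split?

At z = 9.45 mm: the r=6.5 cylinder contributes a regular 6-gon of circumradius 6.5; the r=3 cylinder at (-3.5, 10) gives a regular 6-gon of circumradius 3 (constant along its height); Combining (union): the 2 present regions are separate (no shared area or edge), so areas and boundary lengths simply add and each stays a separate island — 2 connected regions. The result has 2 disconnected regions.

2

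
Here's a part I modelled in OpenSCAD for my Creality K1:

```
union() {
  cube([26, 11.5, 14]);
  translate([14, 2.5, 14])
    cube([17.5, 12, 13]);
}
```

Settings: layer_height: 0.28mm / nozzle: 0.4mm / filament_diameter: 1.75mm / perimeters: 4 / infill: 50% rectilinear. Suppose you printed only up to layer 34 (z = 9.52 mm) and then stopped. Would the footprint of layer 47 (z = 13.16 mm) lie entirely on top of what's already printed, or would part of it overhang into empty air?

entirely on top

Compare the two slices. At z = 9.52: the 26×11.5 cube contributes its full rectangle (area 299.00 mm²); the cube at (14, 2.5) is not intersected at this z (z outside [14, 27]); Combining (union): only the 26×11.5 cube is present, so the union is just that shape — area = 299.00 mm². At z = 13.16: the cube is present — its section is the full 26×11.5 rectangle (area 299.00 mm²); the cube at (14, 2.5) is absent (z outside [14, 27]); Combining (union): only the 26×11.5 cube is present, so the union is just that shape — area = 299.00 mm². Checking containment: the cross-section at z = 13.16 is a subset of the cross-section at z = 9.52.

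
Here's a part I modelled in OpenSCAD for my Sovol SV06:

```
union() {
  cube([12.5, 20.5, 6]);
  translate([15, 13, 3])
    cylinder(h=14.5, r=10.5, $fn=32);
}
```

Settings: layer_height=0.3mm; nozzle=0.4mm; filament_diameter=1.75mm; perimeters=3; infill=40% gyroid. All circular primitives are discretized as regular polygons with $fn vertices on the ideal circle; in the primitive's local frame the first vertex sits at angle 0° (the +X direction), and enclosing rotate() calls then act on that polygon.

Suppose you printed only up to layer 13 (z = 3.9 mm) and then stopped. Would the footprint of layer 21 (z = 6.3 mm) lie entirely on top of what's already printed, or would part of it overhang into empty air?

Compare the two slices. At z = 3.9: the 12.5×20.5 cube contributes its full rectangle (area 256.25 mm²); the cylinder at (15, 13): section is a regular 32-gon, circumradius r=10.5 (area = (32/2)·10.500²·sin(360°/32) = 344.14 mm²); Combining (union): the regions partially overlap — summed areas 600.39 mm² minus the doubly-counted overlap 112.50 mm² gives 487.89 mm² — area = 487.89 mm². At z = 6.3: the cube is absent (z outside [0, 6]); the cylinder at (15, 13): section is a regular 32-gon, circumradius r=10.5 (area = (32/2)·10.500²·sin(360°/32) = 344.14 mm²); Merging all regions: only the r=10.5 cylinder at (15, 13) is present, so the union is just that shape — area = 344.14 mm². Checking containment: the cross-section at z = 6.3 is a subset of the cross-section at z = 3.9.

entirely on top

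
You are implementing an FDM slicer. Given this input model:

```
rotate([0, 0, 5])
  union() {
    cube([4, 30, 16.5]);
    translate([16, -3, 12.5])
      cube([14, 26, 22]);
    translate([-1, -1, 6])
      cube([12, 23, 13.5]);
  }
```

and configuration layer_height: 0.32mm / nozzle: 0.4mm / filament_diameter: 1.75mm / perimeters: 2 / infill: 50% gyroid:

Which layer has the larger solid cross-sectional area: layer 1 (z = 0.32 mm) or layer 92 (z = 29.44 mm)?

layer 92 (z = 29.44 mm)

Layer 1 (z = 0.32): the cube is present — its section is the full 4×30 rectangle (area 120.00 mm²); the cube at (16, -3) is not intersected at this z (z outside [12.5, 34.5]); the cube at (-1, -1) does not reach this height (z outside [6, 19.5]); Combining (union): only the 4×30 cube is present, so the union is just that shape — area = 120.00 mm²; (whole slice rotated 5° about Z — lengths, areas and connectivity unchanged). So its area = 120.00 mm². Layer 92 (z = 29.44): the cube is not intersected at this z (z outside [0, 16.5]); the 14×26 cube at (16, -3) contributes its full rectangle (area 364.00 mm²); the cube at (-1, -1) is absent (z outside [6, 19.5]); Merging all regions: only the 14×26 cube at (16, -3) is present, so the union is just that shape — area = 364.00 mm²; (rotated 5° about Z; rotation is an isometry so areas/perimeters/island counts are preserved). So its area = 364.00 mm². Layer 92 is larger (364.00 vs 120.00 mm²).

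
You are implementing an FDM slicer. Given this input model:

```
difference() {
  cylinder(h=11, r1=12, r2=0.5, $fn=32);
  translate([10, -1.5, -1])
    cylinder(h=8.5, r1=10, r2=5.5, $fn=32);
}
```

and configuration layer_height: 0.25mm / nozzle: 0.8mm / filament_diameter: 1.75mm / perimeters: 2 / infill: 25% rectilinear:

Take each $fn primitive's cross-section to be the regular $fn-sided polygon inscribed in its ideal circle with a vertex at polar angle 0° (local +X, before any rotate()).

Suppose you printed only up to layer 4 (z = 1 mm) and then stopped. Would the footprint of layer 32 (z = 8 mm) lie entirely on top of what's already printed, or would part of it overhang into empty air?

part overhangs

Compare the two slices. At z = 1: the cone: at t=0.091 of its height the radius interpolates to r₁+(r₂−r₁)t = 10.955, giving a regular 32-gon of that circumradius (area = (32/2)·10.955²·sin(360°/32) = 374.58 mm²); the cone at (10, -1.5): at t=0.235 of its height the radius interpolates to r₁+(r₂−r₁)t = 8.941, giving a regular 32-gon of that circumradius (area = (32/2)·8.941²·sin(360°/32) = 249.54 mm²); Taking the first minus the rest: starting from the cone (374.58 mm²), the cone at (10, -1.5) partially overlaps it — only the 116.11 mm² overlap (of its 249.54 mm²) is removed, clipping the outline — area = 258.47 mm². At z = 8: the cone (r1=12→r2=0.5) has section circumradius 3.636 here — a regular 32-gon (area = (32/2)·3.636²·sin(360°/32) = 41.28 mm²); the cone at (10, -1.5) is absent (z outside [-1, 7.5]); Subtracting the remaining from the first: none of the subtracted shapes is present at this height, so the cone is unchanged — area = 41.28 mm². Checking containment: at z = 8 the cross-section extends beyond the z = 1 cross-section by about 10.74 mm².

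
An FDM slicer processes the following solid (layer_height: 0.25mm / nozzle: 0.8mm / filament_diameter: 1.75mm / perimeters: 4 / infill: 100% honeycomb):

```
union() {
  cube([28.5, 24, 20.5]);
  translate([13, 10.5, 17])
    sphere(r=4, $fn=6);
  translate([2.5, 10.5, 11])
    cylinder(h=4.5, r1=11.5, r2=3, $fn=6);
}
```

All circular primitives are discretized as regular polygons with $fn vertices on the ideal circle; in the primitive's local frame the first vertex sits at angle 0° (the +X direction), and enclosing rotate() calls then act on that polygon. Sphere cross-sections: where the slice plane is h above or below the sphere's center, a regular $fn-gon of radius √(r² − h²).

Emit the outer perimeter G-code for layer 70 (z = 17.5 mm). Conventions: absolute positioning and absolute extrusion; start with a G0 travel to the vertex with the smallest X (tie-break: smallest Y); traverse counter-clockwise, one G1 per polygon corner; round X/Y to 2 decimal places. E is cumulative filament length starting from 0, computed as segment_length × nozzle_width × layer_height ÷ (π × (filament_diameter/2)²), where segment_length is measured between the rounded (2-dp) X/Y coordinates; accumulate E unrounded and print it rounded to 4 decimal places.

G0 X0.00 Y0.00 Z17.50
G1 X28.50 Y0.00 E2.3698
G1 X28.50 Y24.00 E4.3654
G1 X0.00 Y24.00 E6.7352
G1 X0.00 Y0.00 E8.7308

At z = 17.5 mm: the 28.5×24 cube contributes its full rectangle; the sphere at (13, 10.5): section is a regular 6-gon, circumradius = √(r²−h²) = √(4²−0.5²) = 3.969; the cone at (2.5, 10.5) is absent (z outside [11, 15.5]); Combining (union): the r=4 sphere at (13, 10.5) lies entirely inside the 28.5×24 cube, so the union is just the 28.5×24 cube — 1 connected region. The outline is a single polygon with 4 vertices. Extrusion per mm of travel: 0.8 × 0.25 / (π × 0.875²) = 0.083150. Accumulating E over each segment gives final E = 8.7308.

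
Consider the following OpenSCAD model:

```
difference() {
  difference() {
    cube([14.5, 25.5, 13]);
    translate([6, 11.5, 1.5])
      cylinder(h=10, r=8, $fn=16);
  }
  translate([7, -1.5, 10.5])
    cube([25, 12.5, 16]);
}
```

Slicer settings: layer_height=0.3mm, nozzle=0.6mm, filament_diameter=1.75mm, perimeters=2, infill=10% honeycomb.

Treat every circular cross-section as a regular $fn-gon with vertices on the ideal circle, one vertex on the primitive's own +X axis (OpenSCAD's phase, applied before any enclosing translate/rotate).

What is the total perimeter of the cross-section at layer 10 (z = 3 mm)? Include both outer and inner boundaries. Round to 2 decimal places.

At z = 3 mm: the cube is present — its section is the full 14.5×25.5 rectangle (perimeter 80.00 mm); the r=8 cylinder at (6, 11.5) gives a regular 16-gon of circumradius 8 (constant along its height) (perimeter = 2·16·8.000·sin(180°/16) = 49.94 mm); Subtracting the remaining from the first: starting from the 14.5×25.5 cube, the r=8 cylinder at (6, 11.5) partially overlaps it — only the 182.66 mm² overlap (of its 195.93 mm²) is removed, clipping the outline — boundary = 108.41 mm; the cube at (7, -1.5) does not reach this height (z outside [10.5, 26.5]); After the difference (first − rest): none of the subtracted shapes is present at this height, so that combined region is unchanged — boundary = 108.41 mm. Overall, the cross-section is a single solid region. Total boundary length (outer) = 108.41 mm.

108.41 mm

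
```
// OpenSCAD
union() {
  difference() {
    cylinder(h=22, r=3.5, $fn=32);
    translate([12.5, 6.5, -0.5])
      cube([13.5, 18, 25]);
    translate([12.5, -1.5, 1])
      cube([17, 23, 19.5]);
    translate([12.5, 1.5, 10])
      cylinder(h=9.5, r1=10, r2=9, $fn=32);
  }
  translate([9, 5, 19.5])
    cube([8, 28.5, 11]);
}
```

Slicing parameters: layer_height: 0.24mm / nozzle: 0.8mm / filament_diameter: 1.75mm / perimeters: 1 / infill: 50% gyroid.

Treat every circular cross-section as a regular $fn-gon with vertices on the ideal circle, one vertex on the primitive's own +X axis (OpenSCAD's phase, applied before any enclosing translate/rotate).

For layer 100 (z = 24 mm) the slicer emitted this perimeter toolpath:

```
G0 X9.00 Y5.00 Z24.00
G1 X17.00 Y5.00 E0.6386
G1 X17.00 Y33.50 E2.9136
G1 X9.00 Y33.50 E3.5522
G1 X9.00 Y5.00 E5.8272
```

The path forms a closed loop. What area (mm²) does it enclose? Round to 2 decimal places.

Apply the shoelace formula to the sequence of (X, Y) vertices; enclosed area = 228.00 mm².

228.00 mm²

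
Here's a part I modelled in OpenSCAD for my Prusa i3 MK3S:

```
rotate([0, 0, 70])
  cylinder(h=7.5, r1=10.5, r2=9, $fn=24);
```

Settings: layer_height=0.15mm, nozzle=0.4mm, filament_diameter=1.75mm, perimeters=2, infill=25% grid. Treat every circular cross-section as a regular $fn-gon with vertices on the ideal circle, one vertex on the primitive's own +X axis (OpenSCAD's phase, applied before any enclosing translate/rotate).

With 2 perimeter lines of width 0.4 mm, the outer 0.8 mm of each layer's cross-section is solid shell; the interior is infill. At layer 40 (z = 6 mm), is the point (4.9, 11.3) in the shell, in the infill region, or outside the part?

At z = 6 mm: the cone (r1=10.5→r2=9) has section circumradius 9.300 here — a regular 24-gon; (rotated 70° about Z; rotation is an isometry so areas/perimeters/island counts are preserved). Overall, the cross-section is a single solid region. Undo the 70° rotation: the query point maps to (12.294, -0.740) in the un-rotated model frame. The nearest boundary edge runs (8.98, -2.41)→(9.30, 0.00); distance from the point to it = 3.07 mm. The point is not inside any of the regions above, so it lies outside the cross-section (3.07 mm from the nearest boundary).

outside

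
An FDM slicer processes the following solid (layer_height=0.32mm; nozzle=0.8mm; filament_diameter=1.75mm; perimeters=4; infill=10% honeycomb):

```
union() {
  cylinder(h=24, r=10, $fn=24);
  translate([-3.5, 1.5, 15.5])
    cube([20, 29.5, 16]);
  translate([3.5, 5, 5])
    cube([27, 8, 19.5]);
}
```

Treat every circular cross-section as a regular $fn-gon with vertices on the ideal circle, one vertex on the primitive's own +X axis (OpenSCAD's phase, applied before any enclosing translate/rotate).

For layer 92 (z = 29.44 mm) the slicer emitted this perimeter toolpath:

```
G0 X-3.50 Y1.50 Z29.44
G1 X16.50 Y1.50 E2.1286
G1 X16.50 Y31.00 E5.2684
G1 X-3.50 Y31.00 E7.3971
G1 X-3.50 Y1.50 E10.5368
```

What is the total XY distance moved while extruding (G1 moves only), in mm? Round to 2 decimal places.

99.00 mm

Sum the Euclidean lengths of each G1 segment: total = 99.00 mm.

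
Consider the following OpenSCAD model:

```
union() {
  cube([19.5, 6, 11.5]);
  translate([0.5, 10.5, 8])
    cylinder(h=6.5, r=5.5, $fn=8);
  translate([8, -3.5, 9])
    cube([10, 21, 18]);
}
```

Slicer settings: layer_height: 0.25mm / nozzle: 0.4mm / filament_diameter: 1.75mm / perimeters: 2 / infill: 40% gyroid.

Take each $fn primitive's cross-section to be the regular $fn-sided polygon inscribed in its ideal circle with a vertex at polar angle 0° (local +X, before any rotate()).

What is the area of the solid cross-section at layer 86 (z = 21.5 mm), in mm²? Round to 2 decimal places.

210.00 mm²

At z = 21.5 mm: the cube is absent (z outside [0, 11.5]); the cylinder at (0.5, 10.5) is absent (z outside [8, 14.5]); the cube at (8, -3.5) (footprint 10×21) is included at this height (area 210.00 mm²); Combining (union): only the 10×21 cube at (8, -3.5) is present, so the union is just that shape — area = 210.00 mm². Overall, the cross-section is a single solid region. Net area = 210.00 mm².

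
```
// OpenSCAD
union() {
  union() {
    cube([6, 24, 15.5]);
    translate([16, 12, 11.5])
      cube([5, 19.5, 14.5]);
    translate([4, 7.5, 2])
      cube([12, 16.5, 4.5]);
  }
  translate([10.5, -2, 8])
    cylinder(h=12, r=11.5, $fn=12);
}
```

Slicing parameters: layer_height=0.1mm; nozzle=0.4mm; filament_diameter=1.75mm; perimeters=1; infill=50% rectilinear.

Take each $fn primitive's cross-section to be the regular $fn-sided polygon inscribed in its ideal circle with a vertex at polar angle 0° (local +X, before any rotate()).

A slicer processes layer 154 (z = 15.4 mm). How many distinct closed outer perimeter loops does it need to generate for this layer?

At z = 15.4 mm: the cube is present — its section is the full 6×24 rectangle; the cube at (16, 12) is present — its section is the full 5×19.5 rectangle; the cube at (4, 7.5) is not intersected at this z (z outside [2, 6.5]); Taking the union: the 2 present regions are separate (no shared area or edge), so areas and boundary lengths simply add and each stays a separate island — 2 connected regions; the r=11.5 cylinder at (10.5, -2) contributes a regular 12-gon of circumradius 11.5; Merging all regions: the regions partially overlap (shared area 36.28 mm²), so overlapping operands fuse into one piece — 2 connected regions. The result has 2 disconnected regions.

2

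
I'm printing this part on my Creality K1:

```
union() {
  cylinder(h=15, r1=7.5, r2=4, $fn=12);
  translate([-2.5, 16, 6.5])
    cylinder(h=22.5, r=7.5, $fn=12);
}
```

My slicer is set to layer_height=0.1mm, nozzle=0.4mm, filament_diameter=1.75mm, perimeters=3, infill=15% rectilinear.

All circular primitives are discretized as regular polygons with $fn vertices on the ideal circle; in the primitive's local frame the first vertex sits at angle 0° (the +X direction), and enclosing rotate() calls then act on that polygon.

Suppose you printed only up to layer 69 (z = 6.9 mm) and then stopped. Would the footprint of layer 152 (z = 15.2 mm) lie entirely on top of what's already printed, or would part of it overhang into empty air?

entirely on top

Compare the two slices. At z = 6.9: the cone (r1=7.5→r2=4) has section circumradius 5.890 here — a regular 12-gon (area = (12/2)·5.890²·sin(360°/12) = 104.08 mm²); the r=7.5 cylinder at (-2.5, 16) contributes a regular 12-gon of circumradius 7.5 (area = (12/2)·7.500²·sin(360°/12) = 168.75 mm²); Taking the union: the 2 present regions are separate (no shared area or edge), so areas and boundary lengths simply add and each stays a separate island — area = 272.83 mm². At z = 15.2: the cone is not intersected at this z (z outside [0, 15]); the r=7.5 cylinder at (-2.5, 16) gives a regular 12-gon of circumradius 7.5 (constant along its height) (area = (12/2)·7.500²·sin(360°/12) = 168.75 mm²); Combining (union): only the r=7.5 cylinder at (-2.5, 16) is present, so the union is just that shape — area = 168.75 mm². Checking containment: the cross-section at z = 15.2 is a subset of the cross-section at z = 6.9.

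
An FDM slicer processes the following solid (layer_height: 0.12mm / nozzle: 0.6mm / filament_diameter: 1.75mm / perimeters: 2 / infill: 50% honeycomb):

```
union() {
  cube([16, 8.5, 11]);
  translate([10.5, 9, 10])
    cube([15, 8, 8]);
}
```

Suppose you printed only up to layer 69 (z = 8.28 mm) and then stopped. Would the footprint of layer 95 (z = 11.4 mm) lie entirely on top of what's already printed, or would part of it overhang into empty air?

part overhangs

Compare the two slices. At z = 8.28: the cube is present — its section is the full 16×8.5 rectangle (area 136.00 mm²); the cube at (10.5, 9) is absent (z outside [10, 18]); Merging all regions: only the 16×8.5 cube is present, so the union is just that shape — area = 136.00 mm². At z = 11.4: the cube does not reach this height (z outside [0, 11]); the cube at (10.5, 9) (footprint 15×8) is included at this height (area 120.00 mm²); Combining (union): only the 15×8 cube at (10.5, 9) is present, so the union is just that shape — area = 120.00 mm². Checking containment: at z = 11.4 the cross-section extends beyond the z = 8.28 cross-section by about 120.00 mm².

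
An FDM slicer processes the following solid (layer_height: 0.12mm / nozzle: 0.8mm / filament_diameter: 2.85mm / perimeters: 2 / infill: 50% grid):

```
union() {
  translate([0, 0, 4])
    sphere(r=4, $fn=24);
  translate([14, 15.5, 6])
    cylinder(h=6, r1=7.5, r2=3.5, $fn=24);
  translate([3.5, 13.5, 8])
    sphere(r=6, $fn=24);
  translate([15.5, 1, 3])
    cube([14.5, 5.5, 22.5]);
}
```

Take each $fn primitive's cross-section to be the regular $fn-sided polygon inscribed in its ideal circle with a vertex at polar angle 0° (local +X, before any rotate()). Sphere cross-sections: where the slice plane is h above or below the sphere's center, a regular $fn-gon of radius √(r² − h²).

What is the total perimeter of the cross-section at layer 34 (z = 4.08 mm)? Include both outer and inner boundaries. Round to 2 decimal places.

At z = 4.08 mm: the r=4 sphere contributes a regular 24-gon of circumradius √(4²−0.08²) = 3.999 (perimeter = 2·24·3.999·sin(180°/24) = 25.06 mm); the cone at (14, 15.5) is absent (z outside [6, 12]); the r=6 sphere at (3.5, 13.5) contributes a regular 24-gon of circumradius √(6²−3.92²) = 4.542 (perimeter = 2·24·4.542·sin(180°/24) = 28.46 mm); the 14.5×5.5 cube at (15.5, 1) contributes its full rectangle (perimeter 40.00 mm); Combining (union): the 3 present regions are separate (no shared area or edge), so areas and boundary lengths simply add and each stays a separate island — boundary = 93.52 mm. Overall, the cross-section has 3 separate islands. Total boundary length (outer) = 93.52 mm.

93.52 mm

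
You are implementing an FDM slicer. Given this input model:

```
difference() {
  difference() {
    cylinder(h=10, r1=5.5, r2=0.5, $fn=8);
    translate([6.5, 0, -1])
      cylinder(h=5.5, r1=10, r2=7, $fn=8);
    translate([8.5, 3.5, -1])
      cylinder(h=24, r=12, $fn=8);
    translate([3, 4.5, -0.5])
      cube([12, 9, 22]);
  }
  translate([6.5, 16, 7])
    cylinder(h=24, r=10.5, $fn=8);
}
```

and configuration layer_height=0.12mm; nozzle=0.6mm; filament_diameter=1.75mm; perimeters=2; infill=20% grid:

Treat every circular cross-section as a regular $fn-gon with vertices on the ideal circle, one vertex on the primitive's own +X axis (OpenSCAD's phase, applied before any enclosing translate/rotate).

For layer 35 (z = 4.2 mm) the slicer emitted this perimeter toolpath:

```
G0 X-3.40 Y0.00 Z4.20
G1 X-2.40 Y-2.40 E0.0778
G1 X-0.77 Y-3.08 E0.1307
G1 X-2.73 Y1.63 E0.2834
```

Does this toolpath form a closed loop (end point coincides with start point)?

no

Start point (G0): (-3.40, 0.00). End point (last G1): the path does not return to the start — open.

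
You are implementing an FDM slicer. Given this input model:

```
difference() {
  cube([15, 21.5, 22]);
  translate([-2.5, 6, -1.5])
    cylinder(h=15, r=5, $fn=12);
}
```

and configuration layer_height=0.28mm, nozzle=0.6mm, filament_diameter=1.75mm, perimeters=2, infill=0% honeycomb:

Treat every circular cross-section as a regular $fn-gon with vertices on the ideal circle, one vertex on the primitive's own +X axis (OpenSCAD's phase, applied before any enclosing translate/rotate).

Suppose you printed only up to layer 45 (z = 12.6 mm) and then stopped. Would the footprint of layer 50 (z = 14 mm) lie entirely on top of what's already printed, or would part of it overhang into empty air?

part overhangs

Compare the two slices. At z = 12.6: the 15×21.5 cube contributes its full rectangle (area 322.50 mm²); the cylinder at (-2.5, 6): section is a regular 12-gon, circumradius r=5 (area = (12/2)·5.000²·sin(360°/12) = 75.00 mm²); Taking the first minus the rest: starting from the 15×21.5 cube (322.50 mm²), the r=5 cylinder at (-2.5, 6) partially overlaps it — only the 14.17 mm² overlap (of its 75.00 mm²) is removed, clipping the outline — area = 308.33 mm². At z = 14: the cube (footprint 15×21.5) is included at this height (area 322.50 mm²); the cylinder at (-2.5, 6) does not reach this height (z outside [-1.5, 13.5]); Taking the first minus the rest: none of the subtracted shapes is present at this height, so the 15×21.5 cube is unchanged — area = 322.50 mm². Checking containment: at z = 14 the cross-section extends beyond the z = 12.6 cross-section by about 14.17 mm².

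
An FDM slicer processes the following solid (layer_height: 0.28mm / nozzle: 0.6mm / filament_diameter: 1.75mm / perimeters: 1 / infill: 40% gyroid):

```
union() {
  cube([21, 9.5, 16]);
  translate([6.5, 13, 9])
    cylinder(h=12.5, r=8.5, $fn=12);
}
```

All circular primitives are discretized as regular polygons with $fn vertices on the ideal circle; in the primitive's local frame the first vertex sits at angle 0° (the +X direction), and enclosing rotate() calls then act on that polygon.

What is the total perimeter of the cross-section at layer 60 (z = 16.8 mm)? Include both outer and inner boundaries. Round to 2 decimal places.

At z = 16.8 mm: the cube is absent (z outside [0, 16]); the r=8.5 cylinder at (6.5, 13) contributes a regular 12-gon of circumradius 8.5 (perimeter = 2·12·8.500·sin(180°/12) = 52.80 mm); Taking the union: only the r=8.5 cylinder at (6.5, 13) is present, so the union is just that shape — boundary = 52.80 mm. Overall, the cross-section is a single solid region. Total boundary length (outer) = 52.80 mm.

52.80 mm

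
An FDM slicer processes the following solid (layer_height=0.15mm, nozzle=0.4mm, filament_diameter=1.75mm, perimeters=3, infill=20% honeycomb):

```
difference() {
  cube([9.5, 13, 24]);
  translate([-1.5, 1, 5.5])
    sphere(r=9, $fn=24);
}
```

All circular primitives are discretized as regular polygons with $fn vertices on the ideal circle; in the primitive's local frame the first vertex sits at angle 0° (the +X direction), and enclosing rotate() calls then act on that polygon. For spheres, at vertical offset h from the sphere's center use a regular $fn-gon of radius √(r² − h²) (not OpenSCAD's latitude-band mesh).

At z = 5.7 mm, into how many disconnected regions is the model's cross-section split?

1

At z = 5.7 mm: the cube is present — its section is the full 9.5×13 rectangle; the r=9 sphere at (-1.5, 1) slices to a regular 24-gon of circumradius 8.998 (√(r²−h²) with h=0.2 from center); Taking the first minus the rest: starting from the 9.5×13 cube, the r=9 sphere at (-1.5, 1) partially overlaps it — only the 56.95 mm² overlap (of its 251.45 mm²) is removed, clipping the outline — 1 connected region. The result has 1 disconnected region.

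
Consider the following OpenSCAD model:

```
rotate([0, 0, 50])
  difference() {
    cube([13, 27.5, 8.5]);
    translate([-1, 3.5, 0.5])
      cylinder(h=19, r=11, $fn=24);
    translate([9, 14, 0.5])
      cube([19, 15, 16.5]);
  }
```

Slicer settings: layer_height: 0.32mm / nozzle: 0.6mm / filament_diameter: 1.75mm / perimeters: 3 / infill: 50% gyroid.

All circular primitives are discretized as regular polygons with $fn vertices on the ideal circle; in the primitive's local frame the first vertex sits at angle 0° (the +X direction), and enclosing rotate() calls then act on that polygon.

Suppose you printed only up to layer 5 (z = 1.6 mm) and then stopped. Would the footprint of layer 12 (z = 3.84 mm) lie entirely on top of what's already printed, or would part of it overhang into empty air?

Compare the two slices. At z = 1.6: the 13×27.5 cube contributes its full rectangle (area 357.50 mm²); the r=11 cylinder at (-1, 3.5) gives a regular 24-gon of circumradius 11 (constant along its height) (area = (24/2)·11.000²·sin(360°/24) = 375.81 mm²); the cube at (9, 14) (footprint 19×15) is included at this height (area 285.00 mm²); After the difference (first − rest): starting from the 13×27.5 cube (357.50 mm²), the r=11 cylinder at (-1, 3.5) partially overlaps it — only the 117.15 mm² overlap (of its 375.81 mm²) is removed, clipping the outline; the 19×15 cube at (9, 14) partially overlaps it — only the 54.00 mm² overlap (of its 285.00 mm²) is removed, clipping the outline — area = 186.35 mm²; (rotated 50° about Z; rotation is an isometry so areas/perimeters/island counts are preserved). At z = 3.84: the 13×27.5 cube contributes its full rectangle (area 357.50 mm²); the r=11 cylinder at (-1, 3.5) contributes a regular 24-gon of circumradius 11 (area = (24/2)·11.000²·sin(360°/24) = 375.81 mm²); the cube at (9, 14) is present — its section is the full 19×15 rectangle (area 285.00 mm²); Taking the first minus the rest: starting from the 13×27.5 cube (357.50 mm²), the r=11 cylinder at (-1, 3.5) partially overlaps it — only the 117.15 mm² overlap (of its 375.81 mm²) is removed, clipping the outline; the 19×15 cube at (9, 14) partially overlaps it — only the 54.00 mm² overlap (of its 285.00 mm²) is removed, clipping the outline — area = 186.35 mm²; (rotated 50° about Z; rotation is an isometry so areas/perimeters/island counts are preserved). Checking containment: the cross-section at z = 3.84 is a subset of the cross-section at z = 1.6.

entirely on top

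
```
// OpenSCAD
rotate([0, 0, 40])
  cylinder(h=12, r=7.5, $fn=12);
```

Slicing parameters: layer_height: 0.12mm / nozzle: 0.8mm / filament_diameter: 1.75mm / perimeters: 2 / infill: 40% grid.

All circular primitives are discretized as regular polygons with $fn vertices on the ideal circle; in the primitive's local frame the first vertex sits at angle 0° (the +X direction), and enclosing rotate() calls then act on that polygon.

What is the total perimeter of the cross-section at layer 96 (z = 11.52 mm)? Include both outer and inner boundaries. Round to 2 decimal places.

46.59 mm

At z = 11.52 mm: the r=7.5 cylinder gives a regular 12-gon of circumradius 7.5 (constant along its height) (perimeter = 2·12·7.500·sin(180°/12) = 46.59 mm); (whole slice rotated 40° about Z — lengths, areas and connectivity unchanged). Overall, the cross-section is a single solid region. Total boundary length (outer) = 46.59 mm.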